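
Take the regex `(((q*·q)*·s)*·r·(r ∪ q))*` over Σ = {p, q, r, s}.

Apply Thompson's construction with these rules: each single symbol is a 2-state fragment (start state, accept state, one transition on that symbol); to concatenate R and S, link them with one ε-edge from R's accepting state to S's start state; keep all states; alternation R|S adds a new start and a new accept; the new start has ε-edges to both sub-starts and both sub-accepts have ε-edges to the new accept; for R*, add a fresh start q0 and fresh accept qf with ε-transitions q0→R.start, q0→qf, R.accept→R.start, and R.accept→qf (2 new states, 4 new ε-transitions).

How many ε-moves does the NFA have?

Bottom-up over the parse tree:
Each of the 6 symbol leaves contributes 0 ε-transitions.
  q* : 4 ε-transitions
  q*·q : 5 ε-transitions
  (q*·q)* : 9 ε-transitions
  (q*·q)*·s : 10 ε-transitions
  ((q*·q)*·s)* : 14 ε-transitions
  r ∪ q : 4 ε-transitions
  ((q*·q)*·s)*·r·(r ∪ q) : 20 ε-transitions
  (((q*·q)*·s)*·r·(r ∪ q))* : 24 ε-transitions

24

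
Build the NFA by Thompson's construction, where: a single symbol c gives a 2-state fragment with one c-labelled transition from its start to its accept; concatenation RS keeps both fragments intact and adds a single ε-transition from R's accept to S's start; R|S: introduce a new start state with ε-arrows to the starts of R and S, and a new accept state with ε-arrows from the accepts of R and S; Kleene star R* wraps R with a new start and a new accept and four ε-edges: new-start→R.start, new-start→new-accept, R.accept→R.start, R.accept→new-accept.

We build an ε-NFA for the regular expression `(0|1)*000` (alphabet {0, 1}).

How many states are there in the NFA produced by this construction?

14

Recursing over subexpressions:
Each of the 5 symbol leaves contributes a 2-state fragment.
  0|1 → 6 states
  (0|1)* → 8 states
  (0|1)*000 → 14 states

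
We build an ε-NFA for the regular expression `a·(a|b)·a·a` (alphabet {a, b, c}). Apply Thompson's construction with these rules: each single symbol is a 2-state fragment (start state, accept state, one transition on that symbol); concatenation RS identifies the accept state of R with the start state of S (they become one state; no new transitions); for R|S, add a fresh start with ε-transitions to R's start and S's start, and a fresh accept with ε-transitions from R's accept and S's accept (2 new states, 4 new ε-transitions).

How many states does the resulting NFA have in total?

9

Recursing over subexpressions:
Each of the 5 symbol leaves contributes a 2-state fragment.
  a|b = 6 states
  a·(a|b)·a·a = 9 states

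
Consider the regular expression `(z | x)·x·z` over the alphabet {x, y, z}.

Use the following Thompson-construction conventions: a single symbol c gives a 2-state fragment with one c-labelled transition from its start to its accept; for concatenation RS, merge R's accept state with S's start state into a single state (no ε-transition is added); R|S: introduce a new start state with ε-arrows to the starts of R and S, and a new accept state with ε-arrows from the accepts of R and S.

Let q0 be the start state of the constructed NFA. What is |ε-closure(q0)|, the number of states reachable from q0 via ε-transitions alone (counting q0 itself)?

3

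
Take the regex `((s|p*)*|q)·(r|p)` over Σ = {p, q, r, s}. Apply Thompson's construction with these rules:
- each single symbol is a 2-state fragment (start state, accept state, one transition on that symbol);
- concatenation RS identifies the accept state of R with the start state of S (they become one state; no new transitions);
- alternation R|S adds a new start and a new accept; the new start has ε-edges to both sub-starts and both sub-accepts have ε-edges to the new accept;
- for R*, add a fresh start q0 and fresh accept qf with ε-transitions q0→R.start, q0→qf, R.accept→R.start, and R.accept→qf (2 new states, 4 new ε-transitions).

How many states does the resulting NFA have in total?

19

Per subexpression:
Each of the 5 symbol leaves contributes a 2-state fragment.
  p* = 4 states
  s|p* = 8 states
  (s|p*)* = 10 states
  (s|p*)*|q = 14 states
  r|p = 6 states
  ((s|p*)*|q)·(r|p) = 19 states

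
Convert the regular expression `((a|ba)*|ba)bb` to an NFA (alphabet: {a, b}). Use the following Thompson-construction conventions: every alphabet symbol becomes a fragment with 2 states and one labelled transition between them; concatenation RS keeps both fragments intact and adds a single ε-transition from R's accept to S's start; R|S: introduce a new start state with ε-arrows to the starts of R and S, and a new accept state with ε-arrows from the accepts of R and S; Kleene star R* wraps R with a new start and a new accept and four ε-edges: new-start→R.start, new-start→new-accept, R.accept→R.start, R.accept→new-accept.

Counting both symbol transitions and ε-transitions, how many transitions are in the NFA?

Building bottom-up:
Each of the 7 symbol leaves contributes 1 transition (1 symbol, 0 ε).
  ba = 3 transitions (2 symbol, 1 ε)
  a|ba = 8 transitions (3 symbol, 5 ε)
  (a|ba)* = 12 transitions (3 symbol, 9 ε)
  ba = 3 transitions (2 symbol, 1 ε)
  (a|ba)*|ba = 19 transitions (5 symbol, 14 ε)
  ((a|ba)*|ba)bb = 23 transitions (7 symbol, 16 ε)

23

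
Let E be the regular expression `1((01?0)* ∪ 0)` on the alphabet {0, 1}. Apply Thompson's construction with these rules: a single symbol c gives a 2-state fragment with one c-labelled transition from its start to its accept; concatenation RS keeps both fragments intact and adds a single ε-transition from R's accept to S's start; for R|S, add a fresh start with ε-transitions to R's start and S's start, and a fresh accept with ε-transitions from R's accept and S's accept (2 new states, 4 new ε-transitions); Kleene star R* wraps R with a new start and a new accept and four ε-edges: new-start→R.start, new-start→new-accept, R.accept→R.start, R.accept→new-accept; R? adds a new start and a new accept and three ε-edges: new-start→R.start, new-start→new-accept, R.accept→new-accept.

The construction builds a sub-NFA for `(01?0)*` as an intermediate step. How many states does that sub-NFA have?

10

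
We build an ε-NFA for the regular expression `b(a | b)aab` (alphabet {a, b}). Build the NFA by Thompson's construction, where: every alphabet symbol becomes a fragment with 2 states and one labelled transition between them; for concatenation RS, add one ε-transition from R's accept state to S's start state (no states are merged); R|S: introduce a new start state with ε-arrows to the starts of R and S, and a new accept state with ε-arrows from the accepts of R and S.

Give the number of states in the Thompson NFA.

By structural recursion:
Each of the 6 symbol leaves contributes a 2-state fragment.
  a | b = 6 states
  b(a | b)aab = 14 states

14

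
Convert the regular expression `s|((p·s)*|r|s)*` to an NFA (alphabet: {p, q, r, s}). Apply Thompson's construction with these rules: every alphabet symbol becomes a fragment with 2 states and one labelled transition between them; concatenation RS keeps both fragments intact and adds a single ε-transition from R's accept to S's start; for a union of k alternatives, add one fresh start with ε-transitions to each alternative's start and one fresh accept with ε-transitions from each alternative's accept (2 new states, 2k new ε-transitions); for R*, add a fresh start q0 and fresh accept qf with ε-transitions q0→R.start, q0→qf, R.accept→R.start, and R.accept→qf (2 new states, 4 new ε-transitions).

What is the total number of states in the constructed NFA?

Bottom-up over the parse tree:
Each of the 5 symbol leaves contributes a 2-state fragment.
  p·s → 4 states
  (p·s)* → 6 states
  (p·s)*|r|s → 12 states
  ((p·s)*|r|s)* → 14 states
  s|((p·s)*|r|s)* → 18 states

18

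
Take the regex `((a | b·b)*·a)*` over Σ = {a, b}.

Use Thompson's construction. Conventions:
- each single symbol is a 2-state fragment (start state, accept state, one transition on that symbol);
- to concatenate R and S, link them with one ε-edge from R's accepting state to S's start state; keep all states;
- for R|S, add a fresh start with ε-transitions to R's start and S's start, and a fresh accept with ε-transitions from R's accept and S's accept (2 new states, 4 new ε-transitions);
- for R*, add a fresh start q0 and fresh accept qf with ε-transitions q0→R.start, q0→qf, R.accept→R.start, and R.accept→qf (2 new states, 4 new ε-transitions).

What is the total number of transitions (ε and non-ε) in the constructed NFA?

By structural recursion:
Each of the 4 symbol leaves contributes 1 transition (1 symbol, 0 ε).
  b·b → 3 transitions (2 symbol, 1 ε)
  a | b·b → 8 transitions (3 symbol, 5 ε)
  (a | b·b)* → 12 transitions (3 symbol, 9 ε)
  (a | b·b)*·a → 14 transitions (4 symbol, 10 ε)
  ((a | b·b)*·a)* → 18 transitions (4 symbol, 14 ε)

18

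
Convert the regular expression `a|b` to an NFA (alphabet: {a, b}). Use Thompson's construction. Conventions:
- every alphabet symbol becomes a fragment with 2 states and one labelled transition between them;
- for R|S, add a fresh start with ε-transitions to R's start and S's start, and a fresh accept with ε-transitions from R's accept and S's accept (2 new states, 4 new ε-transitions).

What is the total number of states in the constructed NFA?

Per subexpression:
Each of the 2 symbol leaves contributes a 2-state fragment.
  a|b = 6 states

6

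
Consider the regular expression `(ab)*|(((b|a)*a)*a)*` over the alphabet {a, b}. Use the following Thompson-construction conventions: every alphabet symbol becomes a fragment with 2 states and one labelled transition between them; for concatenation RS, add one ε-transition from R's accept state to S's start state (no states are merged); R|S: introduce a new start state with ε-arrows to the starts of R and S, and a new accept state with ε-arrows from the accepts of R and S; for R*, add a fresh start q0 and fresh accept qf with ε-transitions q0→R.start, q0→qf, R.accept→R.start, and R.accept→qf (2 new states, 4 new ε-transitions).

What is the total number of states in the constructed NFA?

24

By structural recursion:
Each of the 6 symbol leaves contributes a 2-state fragment.
  ab : 4 states
  (ab)* : 6 states
  b|a : 6 states
  (b|a)* : 8 states
  (b|a)*a : 10 states
  ((b|a)*a)* : 12 states
  ((b|a)*a)*a : 14 states
  (((b|a)*a)*a)* : 16 states
  (ab)*|(((b|a)*a)*a)* : 24 states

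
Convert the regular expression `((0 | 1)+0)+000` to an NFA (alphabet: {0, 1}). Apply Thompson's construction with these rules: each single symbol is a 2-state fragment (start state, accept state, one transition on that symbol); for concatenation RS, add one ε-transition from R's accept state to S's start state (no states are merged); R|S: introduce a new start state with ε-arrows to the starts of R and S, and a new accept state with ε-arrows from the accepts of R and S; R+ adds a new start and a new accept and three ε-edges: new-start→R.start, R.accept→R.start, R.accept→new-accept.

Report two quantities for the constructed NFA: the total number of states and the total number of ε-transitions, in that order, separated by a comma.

Recursing over subexpressions:
Each of the 6 symbol leaves contributes 2 states and 0 ε-transitions.
  0 | 1 — 6 states, 4 ε-transitions
  (0 | 1)+ — 8 states, 7 ε-transitions
  (0 | 1)+0 — 10 states, 8 ε-transitions
  ((0 | 1)+0)+ — 12 states, 11 ε-transitions
  ((0 | 1)+0)+000 — 18 states, 14 ε-transitions

18, 14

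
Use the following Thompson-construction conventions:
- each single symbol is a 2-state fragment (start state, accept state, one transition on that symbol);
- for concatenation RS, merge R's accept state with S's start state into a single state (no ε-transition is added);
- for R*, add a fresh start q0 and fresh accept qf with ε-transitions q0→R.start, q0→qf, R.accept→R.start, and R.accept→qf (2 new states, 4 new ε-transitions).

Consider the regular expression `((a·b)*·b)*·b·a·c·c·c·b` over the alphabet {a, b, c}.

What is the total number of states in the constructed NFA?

14

Bottom-up over the parse tree:
Each of the 9 symbol leaves contributes a 2-state fragment.
  a·b = 3 states
  (a·b)* = 5 states
  (a·b)*·b = 6 states
  ((a·b)*·b)* = 8 states
  ((a·b)*·b)*·b·a·c·c·c·b = 14 states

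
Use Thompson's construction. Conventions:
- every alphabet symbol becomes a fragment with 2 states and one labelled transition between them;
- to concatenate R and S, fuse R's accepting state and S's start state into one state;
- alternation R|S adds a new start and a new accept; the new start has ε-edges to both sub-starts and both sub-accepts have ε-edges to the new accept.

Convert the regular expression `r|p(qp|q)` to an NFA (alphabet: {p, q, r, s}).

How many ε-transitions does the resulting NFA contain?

Recursing over subexpressions:
Each of the 5 symbol leaves contributes 0 ε-transitions.
  qp — 0 ε-transitions
  qp|q — 4 ε-transitions
  p(qp|q) — 4 ε-transitions
  r|p(qp|q) — 8 ε-transitions

8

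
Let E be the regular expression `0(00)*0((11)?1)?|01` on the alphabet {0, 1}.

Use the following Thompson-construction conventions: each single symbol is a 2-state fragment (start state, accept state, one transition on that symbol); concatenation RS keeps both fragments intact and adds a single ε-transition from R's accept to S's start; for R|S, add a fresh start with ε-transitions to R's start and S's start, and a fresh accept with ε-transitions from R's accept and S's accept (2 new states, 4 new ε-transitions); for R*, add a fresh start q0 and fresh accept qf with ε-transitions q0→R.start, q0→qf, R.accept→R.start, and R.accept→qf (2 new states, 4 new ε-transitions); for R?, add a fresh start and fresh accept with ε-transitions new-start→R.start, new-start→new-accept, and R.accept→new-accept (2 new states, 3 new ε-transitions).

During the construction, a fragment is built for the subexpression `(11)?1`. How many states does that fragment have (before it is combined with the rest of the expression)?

8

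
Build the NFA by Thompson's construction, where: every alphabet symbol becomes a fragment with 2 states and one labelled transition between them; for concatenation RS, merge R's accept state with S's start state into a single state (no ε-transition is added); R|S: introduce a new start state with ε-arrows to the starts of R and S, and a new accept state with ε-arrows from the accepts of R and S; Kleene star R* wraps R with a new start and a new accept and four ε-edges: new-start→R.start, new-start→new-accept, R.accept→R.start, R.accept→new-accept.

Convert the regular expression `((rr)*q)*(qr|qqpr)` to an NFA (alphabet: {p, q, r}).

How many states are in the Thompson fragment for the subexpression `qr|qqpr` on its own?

Fragment for `qr|qqpr`:
Each of the 6 symbol leaves contributes a 2-state fragment.
  qr → 3 states
  qqpr → 5 states
  qr|qqpr → 10 states

10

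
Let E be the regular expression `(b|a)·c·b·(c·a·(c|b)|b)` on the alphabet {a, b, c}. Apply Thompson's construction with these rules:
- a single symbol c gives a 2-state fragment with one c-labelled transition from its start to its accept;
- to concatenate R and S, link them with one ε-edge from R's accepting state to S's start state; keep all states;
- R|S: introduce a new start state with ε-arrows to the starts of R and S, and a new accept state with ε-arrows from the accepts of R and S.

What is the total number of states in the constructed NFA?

24

Bottom-up over the parse tree:
Each of the 9 symbol leaves contributes a 2-state fragment.
  b|a = 6 states
  c|b = 6 states
  c·a·(c|b) = 10 states
  c·a·(c|b)|b = 14 states
  (b|a)·c·b·(c·a·(c|b)|b) = 24 states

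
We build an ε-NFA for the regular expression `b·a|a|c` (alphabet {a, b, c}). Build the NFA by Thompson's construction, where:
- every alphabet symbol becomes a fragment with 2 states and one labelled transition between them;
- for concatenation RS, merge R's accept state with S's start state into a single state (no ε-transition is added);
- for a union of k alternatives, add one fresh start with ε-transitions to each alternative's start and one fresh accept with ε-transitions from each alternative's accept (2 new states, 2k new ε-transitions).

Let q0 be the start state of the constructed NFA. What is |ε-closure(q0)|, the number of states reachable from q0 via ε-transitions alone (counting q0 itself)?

4

Work bottom-up. For each fragment F, track |ε-closure(F.start)| and whether F's accept lies in that closure (i.e. whether F accepts ε). A single-symbol fragment has closure size 1 and does not accept ε.
  b·a — C equals the left operand's closure size = 1 (its accept is not ε-reachable, so the closure stops there)
  b·a|a|c — C = 1 + 1 + 1 + 1 = 4 (the new accept is not ε-reachable since no branch accepts ε)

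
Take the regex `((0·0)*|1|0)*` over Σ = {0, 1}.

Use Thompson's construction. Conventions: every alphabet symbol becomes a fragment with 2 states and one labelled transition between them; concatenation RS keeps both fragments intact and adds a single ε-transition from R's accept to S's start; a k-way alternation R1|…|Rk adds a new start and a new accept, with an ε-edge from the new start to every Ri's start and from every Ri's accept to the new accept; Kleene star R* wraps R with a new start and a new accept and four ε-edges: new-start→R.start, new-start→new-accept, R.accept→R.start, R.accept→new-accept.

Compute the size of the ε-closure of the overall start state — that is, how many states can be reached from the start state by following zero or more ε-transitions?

9

Compute the ε-closure size of each fragment's start state recursively; a symbol fragment's start has no outgoing ε-edge, so its closure is just itself (size 1).
  0·0 : same as the first factor's closure: |ε-closure| = 1
  (0·0)* : new start has ε-edges to the inner start and to the new accept, so |ε-closure| = 2 + 1 = 3
  (0·0)*|1|0 : new start ε-reaches every alternative's start; at least one alternative accepts ε, so the union's new accept is reached too: |ε-closure| = 1 + 3 + 1 + 1 + 1 = 7
  ((0·0)*|1|0)* : new start has ε-edges to the inner start and to the new accept, so |ε-closure| = 2 + 7 = 9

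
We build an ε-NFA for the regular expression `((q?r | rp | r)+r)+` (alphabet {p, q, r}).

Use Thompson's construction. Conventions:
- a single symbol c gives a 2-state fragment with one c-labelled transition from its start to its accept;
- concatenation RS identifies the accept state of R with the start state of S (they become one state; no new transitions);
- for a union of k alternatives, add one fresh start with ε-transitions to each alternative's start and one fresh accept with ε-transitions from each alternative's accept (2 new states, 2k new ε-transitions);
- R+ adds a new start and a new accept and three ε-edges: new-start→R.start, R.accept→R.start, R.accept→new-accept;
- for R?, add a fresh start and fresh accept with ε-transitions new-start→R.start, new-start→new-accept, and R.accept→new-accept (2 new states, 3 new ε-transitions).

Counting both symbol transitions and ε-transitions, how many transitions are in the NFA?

Bottom-up over the parse tree:
Each of the 6 symbol leaves contributes 1 transition (1 symbol, 0 ε).
  q? : 4 transitions (1 symbol, 3 ε)
  q?r : 5 transitions (2 symbol, 3 ε)
  rp : 2 transitions (2 symbol, 0 ε)
  q?r | rp | r : 14 transitions (5 symbol, 9 ε)
  (q?r | rp | r)+ : 17 transitions (5 symbol, 12 ε)
  (q?r | rp | r)+r : 18 transitions (6 symbol, 12 ε)
  ((q?r | rp | r)+r)+ : 21 transitions (6 symbol, 15 ε)

21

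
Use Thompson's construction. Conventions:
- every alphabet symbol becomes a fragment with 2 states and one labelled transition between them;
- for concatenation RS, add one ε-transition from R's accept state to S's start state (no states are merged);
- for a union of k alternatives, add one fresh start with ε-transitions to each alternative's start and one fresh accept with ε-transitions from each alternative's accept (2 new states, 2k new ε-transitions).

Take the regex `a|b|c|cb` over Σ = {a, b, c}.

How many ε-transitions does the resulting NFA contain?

9

Building bottom-up:
Each of the 5 symbol leaves contributes 0 ε-transitions.
  cb — 1 ε-transition
  a|b|c|cb — 9 ε-transitions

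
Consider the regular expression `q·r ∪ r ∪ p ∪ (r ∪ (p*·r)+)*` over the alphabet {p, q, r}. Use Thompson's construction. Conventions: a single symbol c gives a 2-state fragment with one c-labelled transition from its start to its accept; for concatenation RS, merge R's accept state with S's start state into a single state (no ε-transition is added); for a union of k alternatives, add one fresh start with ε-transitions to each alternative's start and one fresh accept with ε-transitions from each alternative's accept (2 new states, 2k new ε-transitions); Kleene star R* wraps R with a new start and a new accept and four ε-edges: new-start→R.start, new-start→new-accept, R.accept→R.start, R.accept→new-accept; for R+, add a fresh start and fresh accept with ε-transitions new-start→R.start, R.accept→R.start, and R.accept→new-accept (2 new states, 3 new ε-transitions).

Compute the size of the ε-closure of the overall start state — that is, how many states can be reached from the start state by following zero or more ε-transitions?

13

Compute the ε-closure size of each fragment's start state recursively; a symbol fragment's start has no outgoing ε-edge, so its closure is just itself (size 1).
  q·r — same as the first factor's closure: |ε-closure| = 1
  p* — new start has ε-edges to the inner start and to the new accept, so |ε-closure| = 2 + 1 = 3
  p*·r — |ε-closure| = 3 + (1−1) = 3 (closure spills across the concat boundary because the left factor accepts ε)
  (p*·r)+ — new start ε-reaches only the body's start; the new accept needs a symbol first: |ε-closure| = 1 + 3 = 4
  r ∪ (p*·r)+ — |ε-closure| = 1 + 1 + 4 = 6 (the new accept is not ε-reachable since no branch accepts ε)
  (r ∪ (p*·r)+)* — |ε-closure| = 1 (new start) + 6 (body) + 1 (new accept) = 8
  q·r ∪ r ∪ p ∪ (r ∪ (p*·r)+)* — |ε-closure| = 1 (new start) + (1 + 1 + 1 + 8) + 1 (new accept, since some branch ε-reaches its own accept) = 13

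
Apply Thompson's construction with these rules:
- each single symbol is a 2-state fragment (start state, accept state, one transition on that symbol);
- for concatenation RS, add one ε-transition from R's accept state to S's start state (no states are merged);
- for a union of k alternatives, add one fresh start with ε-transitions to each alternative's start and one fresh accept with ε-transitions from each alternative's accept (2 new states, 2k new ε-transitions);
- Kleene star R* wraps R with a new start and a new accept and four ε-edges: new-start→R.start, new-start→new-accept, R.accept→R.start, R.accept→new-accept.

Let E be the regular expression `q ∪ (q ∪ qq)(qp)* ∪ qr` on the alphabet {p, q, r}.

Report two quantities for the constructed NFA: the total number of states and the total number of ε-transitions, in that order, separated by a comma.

22, 18

Recursing over subexpressions:
Each of the 8 symbol leaves contributes 2 states and 0 ε-transitions.
  qq → 4 states, 1 ε-transition
  q ∪ qq → 8 states, 5 ε-transitions
  qp → 4 states, 1 ε-transition
  (qp)* → 6 states, 5 ε-transitions
  (q ∪ qq)(qp)* → 14 states, 11 ε-transitions
  qr → 4 states, 1 ε-transition
  q ∪ (q ∪ qq)(qp)* ∪ qr → 22 states, 18 ε-transitions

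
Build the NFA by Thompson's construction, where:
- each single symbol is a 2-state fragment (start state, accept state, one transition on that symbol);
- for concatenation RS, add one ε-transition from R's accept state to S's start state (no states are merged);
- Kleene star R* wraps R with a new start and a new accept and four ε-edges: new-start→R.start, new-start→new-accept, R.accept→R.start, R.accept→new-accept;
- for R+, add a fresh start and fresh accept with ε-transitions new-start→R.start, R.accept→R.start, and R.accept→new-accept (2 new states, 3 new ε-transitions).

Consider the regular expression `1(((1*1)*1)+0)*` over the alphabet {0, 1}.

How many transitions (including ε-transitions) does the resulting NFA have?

24

Building bottom-up:
Each of the 5 symbol leaves contributes 1 transition (1 symbol, 0 ε).
  1* — 5 transitions (1 symbol, 4 ε)
  1*1 — 7 transitions (2 symbol, 5 ε)
  (1*1)* — 11 transitions (2 symbol, 9 ε)
  (1*1)*1 — 13 transitions (3 symbol, 10 ε)
  ((1*1)*1)+ — 16 transitions (3 symbol, 13 ε)
  ((1*1)*1)+0 — 18 transitions (4 symbol, 14 ε)
  (((1*1)*1)+0)* — 22 transitions (4 symbol, 18 ε)
  1(((1*1)*1)+0)* — 24 transitions (5 symbol, 19 ε)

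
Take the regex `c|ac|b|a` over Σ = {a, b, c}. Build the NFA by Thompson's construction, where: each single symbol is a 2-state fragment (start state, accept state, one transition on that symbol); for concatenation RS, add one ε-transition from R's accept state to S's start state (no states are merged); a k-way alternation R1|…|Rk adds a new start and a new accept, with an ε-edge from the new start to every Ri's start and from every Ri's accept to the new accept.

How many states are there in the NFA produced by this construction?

By structural recursion:
Each of the 5 symbol leaves contributes a 2-state fragment.
  ac — 4 states
  c|ac|b|a — 12 states

12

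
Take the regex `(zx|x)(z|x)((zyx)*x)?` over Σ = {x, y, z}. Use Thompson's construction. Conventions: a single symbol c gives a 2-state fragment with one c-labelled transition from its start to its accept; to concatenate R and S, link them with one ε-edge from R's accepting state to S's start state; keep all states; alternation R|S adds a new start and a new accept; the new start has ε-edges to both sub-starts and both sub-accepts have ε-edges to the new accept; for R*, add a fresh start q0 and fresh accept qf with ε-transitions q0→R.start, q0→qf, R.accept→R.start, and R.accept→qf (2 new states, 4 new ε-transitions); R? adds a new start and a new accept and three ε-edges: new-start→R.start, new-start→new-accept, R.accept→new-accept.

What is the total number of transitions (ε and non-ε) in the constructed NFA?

30

Bottom-up over the parse tree:
Each of the 9 symbol leaves contributes 1 transition (1 symbol, 0 ε).
  zx : 3 transitions (2 symbol, 1 ε)
  zx|x : 8 transitions (3 symbol, 5 ε)
  z|x : 6 transitions (2 symbol, 4 ε)
  zyx : 5 transitions (3 symbol, 2 ε)
  (zyx)* : 9 transitions (3 symbol, 6 ε)
  (zyx)*x : 11 transitions (4 symbol, 7 ε)
  ((zyx)*x)? : 14 transitions (4 symbol, 10 ε)
  (zx|x)(z|x)((zyx)*x)? : 30 transitions (9 symbol, 21 ε)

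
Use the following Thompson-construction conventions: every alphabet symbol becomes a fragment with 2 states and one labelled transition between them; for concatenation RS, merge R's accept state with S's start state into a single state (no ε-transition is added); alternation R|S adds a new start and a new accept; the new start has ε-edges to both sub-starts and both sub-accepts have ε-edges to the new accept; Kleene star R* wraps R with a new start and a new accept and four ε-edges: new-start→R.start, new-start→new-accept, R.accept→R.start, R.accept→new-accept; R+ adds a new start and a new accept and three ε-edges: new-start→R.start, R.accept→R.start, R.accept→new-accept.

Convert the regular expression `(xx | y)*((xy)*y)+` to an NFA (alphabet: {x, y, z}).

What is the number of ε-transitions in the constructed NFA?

15

By structural recursion:
Each of the 6 symbol leaves contributes 0 ε-transitions.
  xx → 0 ε-transitions
  xx | y → 4 ε-transitions
  (xx | y)* → 8 ε-transitions
  xy → 0 ε-transitions
  (xy)* → 4 ε-transitions
  (xy)*y → 4 ε-transitions
  ((xy)*y)+ → 7 ε-transitions
  (xx | y)*((xy)*y)+ → 15 ε-transitions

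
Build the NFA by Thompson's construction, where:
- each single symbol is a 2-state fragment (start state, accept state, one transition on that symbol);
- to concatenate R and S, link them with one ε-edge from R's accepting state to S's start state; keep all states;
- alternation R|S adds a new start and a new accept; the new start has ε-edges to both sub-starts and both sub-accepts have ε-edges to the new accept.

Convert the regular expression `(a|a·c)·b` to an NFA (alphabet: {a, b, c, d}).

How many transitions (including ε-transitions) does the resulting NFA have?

10

Recursing over subexpressions:
Each of the 4 symbol leaves contributes 1 transition (1 symbol, 0 ε).
  a·c : 3 transitions (2 symbol, 1 ε)
  a|a·c : 8 transitions (3 symbol, 5 ε)
  (a|a·c)·b : 10 transitions (4 symbol, 6 ε)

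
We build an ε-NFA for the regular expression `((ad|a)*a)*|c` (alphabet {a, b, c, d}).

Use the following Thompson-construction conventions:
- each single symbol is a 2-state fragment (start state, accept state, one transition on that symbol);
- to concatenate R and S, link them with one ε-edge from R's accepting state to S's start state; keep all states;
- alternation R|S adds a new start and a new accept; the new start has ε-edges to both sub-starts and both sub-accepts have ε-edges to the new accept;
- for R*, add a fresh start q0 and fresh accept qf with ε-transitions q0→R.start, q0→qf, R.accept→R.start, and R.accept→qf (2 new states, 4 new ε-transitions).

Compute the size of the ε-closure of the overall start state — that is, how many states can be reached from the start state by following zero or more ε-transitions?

11

Work bottom-up. For each fragment F, track |ε-closure(F.start)| and whether F's accept lies in that closure (i.e. whether F accepts ε). A single-symbol fragment has closure size 1 and does not accept ε.
  ad → |ε-closure| equals the left operand's closure size = 1 (its accept is not ε-reachable, so the closure stops there)
  ad|a → |ε-closure| = 1 + 1 + 1 = 3 (the new accept is not ε-reachable since no branch accepts ε)
  (ad|a)* → new start has ε-edges to the inner start and to the new accept, so |ε-closure| = 2 + 3 = 5
  (ad|a)*a → |ε-closure| = 5 + 1 = 6 (closure spills across the concat boundary because the left factor accepts ε)
  ((ad|a)*a)* → the star's fresh start ε-reaches both the body's start and the fresh accept: |ε-closure| = 2 + 6 = 8
  ((ad|a)*a)*|c → |ε-closure| = 1 (new start) + (8 + 1) + 1 (new accept, since some branch ε-reaches its own accept) = 11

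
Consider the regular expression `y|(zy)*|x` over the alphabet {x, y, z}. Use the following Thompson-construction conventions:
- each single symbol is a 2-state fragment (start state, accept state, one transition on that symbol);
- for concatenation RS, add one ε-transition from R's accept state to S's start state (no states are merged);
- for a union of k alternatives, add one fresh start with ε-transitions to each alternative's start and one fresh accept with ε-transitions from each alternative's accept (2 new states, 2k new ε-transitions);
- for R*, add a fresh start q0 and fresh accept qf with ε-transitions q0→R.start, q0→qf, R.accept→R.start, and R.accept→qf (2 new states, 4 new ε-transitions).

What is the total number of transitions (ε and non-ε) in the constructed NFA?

Recursing over subexpressions:
Each of the 4 symbol leaves contributes 1 transition (1 symbol, 0 ε).
  zy = 3 transitions (2 symbol, 1 ε)
  (zy)* = 7 transitions (2 symbol, 5 ε)
  y|(zy)*|x = 15 transitions (4 symbol, 11 ε)

15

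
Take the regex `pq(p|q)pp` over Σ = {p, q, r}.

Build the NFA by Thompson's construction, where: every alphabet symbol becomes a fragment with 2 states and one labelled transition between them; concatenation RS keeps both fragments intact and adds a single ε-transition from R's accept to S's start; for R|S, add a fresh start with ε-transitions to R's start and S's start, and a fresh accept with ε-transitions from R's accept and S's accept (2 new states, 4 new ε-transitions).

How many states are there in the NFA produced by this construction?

Recursing over subexpressions:
Each of the 6 symbol leaves contributes a 2-state fragment.
  p|q — 6 states
  pq(p|q)pp — 14 states

14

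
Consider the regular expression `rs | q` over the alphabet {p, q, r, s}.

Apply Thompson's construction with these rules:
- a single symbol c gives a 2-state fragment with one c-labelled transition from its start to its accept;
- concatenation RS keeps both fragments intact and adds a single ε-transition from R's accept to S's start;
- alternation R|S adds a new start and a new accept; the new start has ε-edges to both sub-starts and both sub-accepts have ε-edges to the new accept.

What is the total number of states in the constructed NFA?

Bottom-up over the parse tree:
Each of the 3 symbol leaves contributes a 2-state fragment.
  rs → 4 states
  rs | q → 8 states

8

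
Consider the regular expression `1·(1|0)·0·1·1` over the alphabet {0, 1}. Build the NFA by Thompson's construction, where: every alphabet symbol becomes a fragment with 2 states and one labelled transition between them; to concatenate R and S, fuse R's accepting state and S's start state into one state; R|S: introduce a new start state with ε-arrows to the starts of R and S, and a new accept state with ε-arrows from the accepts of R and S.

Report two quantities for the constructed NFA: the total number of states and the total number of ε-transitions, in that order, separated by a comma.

10, 4

Recursing over subexpressions:
Each of the 6 symbol leaves contributes 2 states and 0 ε-transitions.
  1|0 = 6 states, 4 ε-transitions
  1·(1|0)·0·1·1 = 10 states, 4 ε-transitions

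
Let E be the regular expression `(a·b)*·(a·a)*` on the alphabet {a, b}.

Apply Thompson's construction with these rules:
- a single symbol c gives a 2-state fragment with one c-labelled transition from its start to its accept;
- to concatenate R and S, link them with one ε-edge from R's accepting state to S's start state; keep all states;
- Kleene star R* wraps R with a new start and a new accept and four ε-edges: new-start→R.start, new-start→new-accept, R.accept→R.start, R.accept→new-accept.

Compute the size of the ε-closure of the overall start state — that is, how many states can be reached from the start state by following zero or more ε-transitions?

Compute the ε-closure size of each fragment's start state recursively; a symbol fragment's start has no outgoing ε-edge, so its closure is just itself (size 1).
  a·b : C equals the left operand's closure size = 1 (its accept is not ε-reachable, so the closure stops there)
  (a·b)* : C = 1 (new start) + 1 (body) + 1 (new accept) = 3
  a·a : C equals the left operand's closure size = 1 (its accept is not ε-reachable, so the closure stops there)
  (a·a)* : the star's fresh start ε-reaches both the body's start and the fresh accept: C = 2 + 1 = 3
  (a·b)*·(a·a)* : the left operand accepts ε, so the closure extends into the next operand (via the concat ε-link); C = 3 + 3 = 6

6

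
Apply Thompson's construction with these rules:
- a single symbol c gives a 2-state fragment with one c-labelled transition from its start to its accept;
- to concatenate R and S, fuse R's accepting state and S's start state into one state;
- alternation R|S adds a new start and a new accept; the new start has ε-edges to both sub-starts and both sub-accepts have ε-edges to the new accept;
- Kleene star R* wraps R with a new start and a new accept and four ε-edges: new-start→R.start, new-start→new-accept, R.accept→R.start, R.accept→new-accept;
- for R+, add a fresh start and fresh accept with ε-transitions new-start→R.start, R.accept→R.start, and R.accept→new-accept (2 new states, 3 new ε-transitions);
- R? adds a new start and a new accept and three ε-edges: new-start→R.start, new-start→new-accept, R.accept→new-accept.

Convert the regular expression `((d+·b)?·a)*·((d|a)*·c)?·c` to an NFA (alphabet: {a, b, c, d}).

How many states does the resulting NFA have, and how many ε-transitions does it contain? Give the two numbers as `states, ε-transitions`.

21, 21

Building bottom-up:
Each of the 7 symbol leaves contributes 2 states and 0 ε-transitions.
  d+ : 4 states, 3 ε-transitions
  d+·b : 5 states, 3 ε-transitions
  (d+·b)? : 7 states, 6 ε-transitions
  (d+·b)?·a : 8 states, 6 ε-transitions
  ((d+·b)?·a)* : 10 states, 10 ε-transitions
  d|a : 6 states, 4 ε-transitions
  (d|a)* : 8 states, 8 ε-transitions
  (d|a)*·c : 9 states, 8 ε-transitions
  ((d|a)*·c)? : 11 states, 11 ε-transitions
  ((d+·b)?·a)*·((d|a)*·c)?·c : 21 states, 21 ε-transitions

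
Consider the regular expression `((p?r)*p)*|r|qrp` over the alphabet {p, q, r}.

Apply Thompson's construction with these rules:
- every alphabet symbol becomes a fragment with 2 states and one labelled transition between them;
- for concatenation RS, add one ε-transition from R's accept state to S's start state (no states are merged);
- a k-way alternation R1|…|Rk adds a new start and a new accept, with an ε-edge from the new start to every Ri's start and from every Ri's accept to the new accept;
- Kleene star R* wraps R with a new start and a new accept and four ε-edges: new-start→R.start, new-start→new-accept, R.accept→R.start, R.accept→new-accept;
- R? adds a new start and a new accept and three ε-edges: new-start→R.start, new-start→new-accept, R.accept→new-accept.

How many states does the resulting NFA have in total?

By structural recursion:
Each of the 7 symbol leaves contributes a 2-state fragment.
  p? : 4 states
  p?r : 6 states
  (p?r)* : 8 states
  (p?r)*p : 10 states
  ((p?r)*p)* : 12 states
  qrp : 6 states
  ((p?r)*p)*|r|qrp : 22 states

22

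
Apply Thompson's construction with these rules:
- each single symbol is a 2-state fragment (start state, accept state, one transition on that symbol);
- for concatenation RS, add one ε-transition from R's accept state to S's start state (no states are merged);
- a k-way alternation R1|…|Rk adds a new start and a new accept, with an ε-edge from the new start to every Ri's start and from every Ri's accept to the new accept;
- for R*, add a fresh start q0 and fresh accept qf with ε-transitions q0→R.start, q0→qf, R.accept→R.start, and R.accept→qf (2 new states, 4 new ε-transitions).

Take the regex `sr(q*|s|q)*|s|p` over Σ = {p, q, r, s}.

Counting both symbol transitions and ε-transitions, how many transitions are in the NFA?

29

Per subexpression:
Each of the 7 symbol leaves contributes 1 transition (1 symbol, 0 ε).
  q* : 5 transitions (1 symbol, 4 ε)
  q*|s|q : 13 transitions (3 symbol, 10 ε)
  (q*|s|q)* : 17 transitions (3 symbol, 14 ε)
  sr(q*|s|q)* : 21 transitions (5 symbol, 16 ε)
  sr(q*|s|q)*|s|p : 29 transitions (7 symbol, 22 ε)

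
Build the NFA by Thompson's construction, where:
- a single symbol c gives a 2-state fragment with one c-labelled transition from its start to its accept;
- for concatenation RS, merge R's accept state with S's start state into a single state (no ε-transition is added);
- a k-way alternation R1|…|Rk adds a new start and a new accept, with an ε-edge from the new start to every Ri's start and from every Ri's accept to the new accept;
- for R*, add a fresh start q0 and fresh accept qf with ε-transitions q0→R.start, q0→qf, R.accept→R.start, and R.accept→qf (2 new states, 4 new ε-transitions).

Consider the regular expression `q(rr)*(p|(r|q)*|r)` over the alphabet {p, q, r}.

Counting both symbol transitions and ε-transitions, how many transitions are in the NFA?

By structural recursion:
Each of the 7 symbol leaves contributes 1 transition (1 symbol, 0 ε).
  rr → 2 transitions (2 symbol, 0 ε)
  (rr)* → 6 transitions (2 symbol, 4 ε)
  r|q → 6 transitions (2 symbol, 4 ε)
  (r|q)* → 10 transitions (2 symbol, 8 ε)
  p|(r|q)*|r → 18 transitions (4 symbol, 14 ε)
  q(rr)*(p|(r|q)*|r) → 25 transitions (7 symbol, 18 ε)

25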